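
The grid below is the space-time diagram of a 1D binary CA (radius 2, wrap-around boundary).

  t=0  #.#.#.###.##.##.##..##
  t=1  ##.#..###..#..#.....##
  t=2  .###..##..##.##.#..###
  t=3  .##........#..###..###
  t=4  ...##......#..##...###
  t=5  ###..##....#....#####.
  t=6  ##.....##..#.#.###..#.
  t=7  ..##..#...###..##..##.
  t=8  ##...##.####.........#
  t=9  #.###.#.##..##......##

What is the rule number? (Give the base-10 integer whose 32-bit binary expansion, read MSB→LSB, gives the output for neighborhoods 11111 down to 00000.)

630711480

  [31] ##### => .  t=5,i=18
  [30] ####. => .  t=1,i=0
  [29] ###.# => #  t=0,i=0
  [28] ###.. => .  t=1,i=8
  [27] ##.## => .  t=0,i=9
  [26] ##.#. => #  t=0,i=1
  [25] ##..# => .  t=0,i=18
  [24] ##... => #  t=3,i=3
  [23] #.### => #  t=0,i=6
  [22] #.##. => .  t=0,i=10
  [21] #.#.# => .  t=0,i=2
  [20] #.#.. => #  t=1,i=3
  [19] #..## => .  t=0,i=19
  [18] #..#. => #  t=1,i=10
  [17] #...# => #  t=4,i=1
  [16] #.... => #  t=1,i=16
  [15] .#### => #  t=1,i=21
  [14] .###. => #  t=0,i=7
  [13] .##.# => #  t=0,i=11
  [12] .##.. => .  t=0,i=17
  [11] .#.## => .  t=0,i=5
  [10] .#.#. => #  t=0,i=3
  [9] .#..# => .  t=1,i=4
  [8] .#... => .  t=1,i=15
  [7] ..### => #  t=0,i=20
  [6] ..##. => .  t=2,i=6
  [5] ..#.# => #  t=6,i=11
  [4] ..#.. => #  t=1,i=11
  [3] ...## => #  t=1,i=19
  [2] ...#. => .  t=3,i=10
  [1] ....# => .  t=1,i=18
  [0] ..... => .  t=1,i=17
  bits 00100101100101111110010010111000 = 630711480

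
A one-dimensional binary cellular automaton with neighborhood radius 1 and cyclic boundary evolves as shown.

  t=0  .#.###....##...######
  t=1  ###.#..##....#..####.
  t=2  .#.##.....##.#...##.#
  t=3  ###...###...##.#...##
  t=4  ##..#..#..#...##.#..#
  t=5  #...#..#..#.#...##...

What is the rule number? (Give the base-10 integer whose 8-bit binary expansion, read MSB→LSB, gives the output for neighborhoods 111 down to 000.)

  nb ###: next=#  (t=0,i=4, bit7=1)
  nb ##.: next=.  (t=0,i=5, bit6=0)
  nb #.#: next=#  (t=0,i=0, bit5=1)
  nb #..: next=.  (t=0,i=6, bit4=0)
  nb .##: next=.  (t=0,i=3, bit3=0)
  nb .#.: next=#  (t=0,i=1, bit2=1)
  nb ..#: next=.  (t=0,i=9, bit1=0)
  nb ...: next=#  (t=0,i=7, bit0=1)
  bits 10100101 = 165

165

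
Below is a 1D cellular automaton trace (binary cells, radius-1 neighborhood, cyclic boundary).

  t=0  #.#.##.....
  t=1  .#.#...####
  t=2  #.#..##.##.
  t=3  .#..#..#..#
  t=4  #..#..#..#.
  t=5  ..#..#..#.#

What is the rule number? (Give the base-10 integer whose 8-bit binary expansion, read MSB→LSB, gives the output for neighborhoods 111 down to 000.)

163

  nb ###: next=#  (t=1,i=8, bit7=1)
  nb ##.: next=.  (t=0,i=5, bit6=0)
  nb #.#: next=#  (t=0,i=1, bit5=1)
  nb #..: next=.  (t=0,i=6, bit4=0)
  nb .##: next=.  (t=0,i=4, bit3=0)
  nb .#.: next=.  (t=0,i=0, bit2=0)
  nb ..#: next=#  (t=0,i=10, bit1=1)
  nb ...: next=#  (t=0,i=7, bit0=1)
  bits 10100011 = 163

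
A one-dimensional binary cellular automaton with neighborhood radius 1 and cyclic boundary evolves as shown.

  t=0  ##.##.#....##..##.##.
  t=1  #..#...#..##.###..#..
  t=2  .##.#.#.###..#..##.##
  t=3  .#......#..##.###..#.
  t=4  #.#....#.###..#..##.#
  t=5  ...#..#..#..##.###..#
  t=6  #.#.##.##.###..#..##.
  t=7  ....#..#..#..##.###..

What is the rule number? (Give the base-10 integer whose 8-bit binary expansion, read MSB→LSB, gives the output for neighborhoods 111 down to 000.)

  [7] ### => .  t=1,i=14
  [6] ##. => .  t=0,i=1
  [5] #.# => .  t=0,i=2
  [4] #.. => #  t=0,i=7
  [3] .## => #  t=0,i=0
  [2] .#. => .  t=0,i=6
  [1] ..# => #  t=0,i=10
  [0] ... => .  t=0,i=8
  bits 00011010 = 26

26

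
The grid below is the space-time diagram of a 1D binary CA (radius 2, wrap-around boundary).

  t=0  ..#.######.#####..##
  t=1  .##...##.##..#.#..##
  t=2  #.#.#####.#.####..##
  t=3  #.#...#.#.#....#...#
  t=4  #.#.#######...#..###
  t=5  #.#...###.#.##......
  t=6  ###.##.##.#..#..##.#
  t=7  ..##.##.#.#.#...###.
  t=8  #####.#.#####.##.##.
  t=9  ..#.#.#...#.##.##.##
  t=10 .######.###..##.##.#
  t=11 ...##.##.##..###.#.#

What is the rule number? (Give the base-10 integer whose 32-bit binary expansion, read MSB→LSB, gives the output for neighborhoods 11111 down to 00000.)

3090576493

  [31] ##### => #  t=0,i=6
  [30] ####. => .  t=0,i=8
  [29] ###.# => #  t=0,i=9
  [28] ###.. => #  t=0,i=15
  [27] ##.## => #  t=0,i=10
  [26] ##.#. => .  t=2,i=1
  [25] ##..# => .  t=0,i=0
  [24] ##... => .  t=1,i=3
  [23] #.### => .  t=0,i=4
  [22] #.##. => .  t=1,i=1
  [21] #.#.# => #  t=2,i=2
  [20] #.#.. => #  t=1,i=15
  [19] #..## => .  t=0,i=17
  [18] #..#. => #  t=0,i=1
  [17] #...# => #  t=1,i=4
  [16] #.... => .  t=3,i=12
  [15] .#### => .  t=0,i=5
  [14] .###. => #  t=2,i=19
  [13] .##.# => #  t=1,i=7
  [12] .##.. => #  t=0,i=19
  [11] .#.## => .  t=0,i=3
  [10] .#.#. => #  t=1,i=14
  [9] .#..# => .  t=1,i=16
  [8] .#... => .  t=3,i=3
  [7] ..### => .  t=2,i=18
  [6] ..##. => #  t=0,i=18
  [5] ..#.# => #  t=0,i=2
  [4] ..#.. => .  t=3,i=15
  [3] ...## => #  t=1,i=5
  [2] ...#. => #  t=3,i=5
  [1] ....# => .  t=3,i=13
  [0] ..... => #  t=5,i=16
  bits 10111000001101100111010001101101 = 3090576493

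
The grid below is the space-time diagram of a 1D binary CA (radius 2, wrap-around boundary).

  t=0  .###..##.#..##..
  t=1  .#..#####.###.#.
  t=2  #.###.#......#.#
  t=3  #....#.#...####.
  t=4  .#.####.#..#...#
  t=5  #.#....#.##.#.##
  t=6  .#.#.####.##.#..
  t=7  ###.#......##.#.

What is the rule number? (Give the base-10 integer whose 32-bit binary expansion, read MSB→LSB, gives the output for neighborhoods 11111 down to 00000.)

2265722854

  ##### -> #   bit 31 = 1  t=1,i=6
  ####. -> .   bit 30 = 0  t=1,i=7
  ###.# -> .   bit 29 = 0  t=1,i=8
  ###.. -> .   bit 28 = 0  t=0,i=3
  ##.## -> .   bit 27 = 0  t=1,i=9
  ##.#. -> #   bit 26 = 1  t=0,i=8
  ##..# -> #   bit 25 = 1  t=0,i=4
  ##... -> #   bit 24 = 1  t=0,i=14
  #.### -> .   bit 23 = 0  t=1,i=10
  #.##. -> .   bit 22 = 0  t=2,i=15
  #.#.# -> .   bit 21 = 0  t=4,i=1
  #.#.. -> .   bit 20 = 0  t=0,i=9
  #..## -> #   bit 19 = 1  t=0,i=5
  #..#. -> #   bit 18 = 1  t=1,i=0
  #...# -> .   bit 17 = 0  t=0,i=15
  #.... -> .   bit 16 = 0  t=2,i=8
  .#### -> .   bit 15 = 0  t=1,i=5
  .###. -> .   bit 14 = 0  t=0,i=2
  .##.# -> #   bit 13 = 1  t=0,i=7
  .##.. -> .   bit 12 = 0  t=0,i=13
  .#.## -> #   bit 11 = 1  t=2,i=14
  .#.#. -> #   bit 10 = 1  t=3,i=6
  .#..# -> #   bit 9 = 1  t=0,i=10
  .#... -> #   bit 8 = 1  t=2,i=7
  ..### -> #   bit 7 = 1  t=0,i=1
  ..##. -> #   bit 6 = 1  t=0,i=6
  ..#.# -> #   bit 5 = 1  t=2,i=13
  ..#.. -> .   bit 4 = 0  t=1,i=1
  ...## -> .   bit 3 = 0  t=0,i=0
  ...#. -> #   bit 2 = 1  t=2,i=12
  ....# -> #   bit 1 = 1  t=2,i=11
  ..... -> .   bit 0 = 0  t=2,i=9
  bits 10000111000011000010111111100110 = 2265722854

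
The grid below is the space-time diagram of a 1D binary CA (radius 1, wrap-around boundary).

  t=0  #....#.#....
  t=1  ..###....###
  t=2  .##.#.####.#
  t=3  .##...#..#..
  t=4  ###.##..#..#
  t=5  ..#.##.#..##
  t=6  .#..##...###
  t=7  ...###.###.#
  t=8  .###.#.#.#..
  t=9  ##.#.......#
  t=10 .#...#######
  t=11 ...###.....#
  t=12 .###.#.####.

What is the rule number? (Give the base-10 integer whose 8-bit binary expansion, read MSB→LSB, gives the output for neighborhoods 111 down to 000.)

  nb ###: next=.  (t=1,i=3, bit7=0)
  nb ##.: next=#  (t=1,i=4, bit6=1)
  nb #.#: next=.  (t=0,i=6, bit5=0)
  nb #..: next=.  (t=0,i=1, bit4=0)
  nb .##: next=#  (t=1,i=2, bit3=1)
  nb .#.: next=.  (t=0,i=0, bit2=0)
  nb ..#: next=#  (t=0,i=4, bit1=1)
  nb ...: next=#  (t=0,i=2, bit0=1)
  bits 01001011 = 75

75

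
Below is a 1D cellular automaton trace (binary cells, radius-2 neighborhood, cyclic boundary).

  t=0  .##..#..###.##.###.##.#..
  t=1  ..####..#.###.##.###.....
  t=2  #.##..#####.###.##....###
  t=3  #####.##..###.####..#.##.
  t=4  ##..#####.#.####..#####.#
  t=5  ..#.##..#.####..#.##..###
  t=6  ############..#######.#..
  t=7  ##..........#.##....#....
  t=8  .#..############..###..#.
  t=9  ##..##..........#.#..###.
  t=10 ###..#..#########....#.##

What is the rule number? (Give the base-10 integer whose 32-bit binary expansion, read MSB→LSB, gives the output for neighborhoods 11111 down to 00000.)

719624375

  #####|.  b31=0 t=2,i=8
  ####.|.  b30=0 t=1,i=4
  ###.#|#  b29=1 t=0,i=10
  ###..|.  b28=0 t=1,i=5
  ##.##|#  b27=1 t=0,i=11
  ##.#.|.  b26=0 t=0,i=21
  ##..#|#  b25=1 t=0,i=3
  ##...|.  b24=0 t=1,i=20
  #.###|#  b23=1 t=0,i=15
  #.##.|#  b22=1 t=0,i=12
  #.#.#|#  b21=1 t=4,i=10
  #.#..|.  b20=0 t=0,i=22
  #..##|.  b19=0 t=0,i=7
  #..#.|#  b18=1 t=0,i=4
  #...#|.  b17=0 t=0,i=24
  #....|.  b16=0 t=1,i=21
  .####|#  b15=1 t=1,i=3
  .###.|.  b14=0 t=0,i=9
  .##.#|.  b13=0 t=0,i=13
  .##..|#  b12=1 t=0,i=2
  .#.##|#  b11=1 t=1,i=9
  .#.#.|.  b10=0 t=9,i=17
  .#..#|.  b9=0 t=0,i=6
  .#...|.  b8=0 t=0,i=23
  ..###|#  b7=1 t=0,i=8
  ..##.|.  b6=0 t=0,i=1
  ..#.#|#  b5=1 t=1,i=8
  ..#..|#  b4=1 t=0,i=5
  ...##|.  b3=0 t=0,i=0
  ...#.|#  b2=1 t=7,i=11
  ....#|#  b1=1 t=1,i=0
  .....|#  b0=1 t=1,i=22
  bits 00101010111001001001100010110111 = 719624375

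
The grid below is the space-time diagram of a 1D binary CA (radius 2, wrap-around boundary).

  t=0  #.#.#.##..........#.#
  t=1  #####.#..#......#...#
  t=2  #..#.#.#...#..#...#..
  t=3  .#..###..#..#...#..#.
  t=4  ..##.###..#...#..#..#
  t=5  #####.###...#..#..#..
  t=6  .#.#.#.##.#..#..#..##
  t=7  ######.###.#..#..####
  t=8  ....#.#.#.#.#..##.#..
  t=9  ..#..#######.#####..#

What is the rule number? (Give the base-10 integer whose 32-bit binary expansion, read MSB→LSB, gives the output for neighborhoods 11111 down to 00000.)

1584129602

  ##### -> .   bit 31 = 0  t=1,i=1
  ####. -> #   bit 30 = 1  t=1,i=3
  ###.# -> .   bit 29 = 0  t=1,i=4
  ###.. -> #   bit 28 = 1  t=3,i=6
  ##.## -> #   bit 27 = 1  t=4,i=4
  ##.#. -> #   bit 26 = 1  t=0,i=1
  ##..# -> #   bit 25 = 1  t=3,i=7
  ##... -> .   bit 24 = 0  t=0,i=8
  #.### -> .   bit 23 = 0  t=4,i=5
  #.##. -> #   bit 22 = 1  t=0,i=6
  #.#.# -> #   bit 21 = 1  t=0,i=2
  #.#.. -> .   bit 20 = 0  t=1,i=6
  #..## -> #   bit 19 = 1  t=3,i=3
  #..#. -> .   bit 18 = 0  t=1,i=8
  #...# -> #   bit 17 = 1  t=1,i=18
  #.... -> #   bit 16 = 1  t=0,i=9
  .#### -> #   bit 15 = 1  t=1,i=0
  .###. -> #   bit 14 = 1  t=3,i=5
  .##.# -> #   bit 13 = 1  t=0,i=0
  .##.. -> .   bit 12 = 0  t=0,i=7
  .#.## -> .   bit 11 = 0  t=0,i=5
  .#.#. -> #   bit 10 = 1  t=0,i=3
  .#..# -> #   bit 9 = 1  t=1,i=7
  .#... -> .   bit 8 = 0  t=1,i=10
  ..### -> .   bit 7 = 0  t=1,i=20
  ..##. -> #   bit 6 = 1  t=4,i=2
  ..#.# -> .   bit 5 = 0  t=0,i=18
  ..#.. -> .   bit 4 = 0  t=1,i=9
  ...## -> .   bit 3 = 0  t=1,i=19
  ...#. -> .   bit 2 = 0  t=0,i=17
  ....# -> #   bit 1 = 1  t=0,i=16
  ..... -> .   bit 0 = 0  t=0,i=10
  bits 01011110011010111110011001000010 = 1584129602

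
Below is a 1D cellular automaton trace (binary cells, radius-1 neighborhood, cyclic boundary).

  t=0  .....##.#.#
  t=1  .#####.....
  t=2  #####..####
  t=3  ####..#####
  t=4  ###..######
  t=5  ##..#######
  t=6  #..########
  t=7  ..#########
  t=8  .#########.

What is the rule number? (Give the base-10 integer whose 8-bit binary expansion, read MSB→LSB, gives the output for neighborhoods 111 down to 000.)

  nb ###: next=#  (t=1,i=2, bit7=1)
  nb ##.: next=.  (t=0,i=6, bit6=0)
  nb #.#: next=.  (t=0,i=7, bit5=0)
  nb #..: next=.  (t=0,i=0, bit4=0)
  nb .##: next=#  (t=0,i=5, bit3=1)
  nb .#.: next=.  (t=0,i=8, bit2=0)
  nb ..#: next=#  (t=0,i=4, bit1=1)
  nb ...: next=#  (t=0,i=1, bit0=1)
  bits 10001011 = 139

139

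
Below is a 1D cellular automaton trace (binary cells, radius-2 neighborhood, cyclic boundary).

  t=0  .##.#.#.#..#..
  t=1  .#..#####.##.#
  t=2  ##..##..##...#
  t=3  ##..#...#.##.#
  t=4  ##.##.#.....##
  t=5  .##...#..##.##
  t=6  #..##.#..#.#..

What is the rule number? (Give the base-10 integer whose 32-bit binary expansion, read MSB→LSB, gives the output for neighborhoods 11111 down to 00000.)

968279251

  [31] ##### => .  t=1,i=6
  [30] ####. => .  t=1,i=7
  [29] ###.# => #  t=1,i=8
  [28] ###.. => #  t=2,i=1
  [27] ##.## => #  t=1,i=9
  [26] ##.#. => .  t=0,i=3
  [25] ##..# => .  t=2,i=2
  [24] ##... => #  t=2,i=10
  [23] #.### => #  t=3,i=13
  [22] #.##. => .  t=1,i=10
  [21] #.#.# => #  t=0,i=4
  [20] #.#.. => #  t=0,i=8
  [19] #..## => .  t=1,i=3
  [18] #..#. => #  t=0,i=10
  [17] #...# => #  t=0,i=13
  [16] #.... => .  t=4,i=8
  [15] .#### => #  t=1,i=5
  [14] .###. => #  t=2,i=0
  [13] .##.# => .  t=0,i=2
  [12] .##.. => .  t=2,i=5
  [11] .#.## => .  t=3,i=9
  [10] .#.#. => #  t=0,i=5
  [9] .#..# => .  t=0,i=9
  [8] .#... => .  t=0,i=12
  [7] ..### => #  t=1,i=4
  [6] ..##. => #  t=0,i=1
  [5] ..#.# => .  t=3,i=8
  [4] ..#.. => #  t=0,i=11
  [3] ...## => .  t=0,i=0
  [2] ...#. => .  t=3,i=7
  [1] ....# => #  t=4,i=10
  [0] ..... => #  t=4,i=9
  bits 00111001101101101100010011010011 = 968279251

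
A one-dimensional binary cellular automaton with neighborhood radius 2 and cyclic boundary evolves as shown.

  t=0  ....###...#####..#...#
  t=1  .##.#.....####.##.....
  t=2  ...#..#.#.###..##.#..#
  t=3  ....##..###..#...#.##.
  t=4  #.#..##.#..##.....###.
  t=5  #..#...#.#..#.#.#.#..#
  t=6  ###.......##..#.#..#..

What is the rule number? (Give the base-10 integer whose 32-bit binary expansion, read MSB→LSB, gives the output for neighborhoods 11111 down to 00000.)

3336936066

  #####|#  b31=1 t=0,i=12
  ####.|#  b30=1 t=0,i=13
  ###.#|.  b29=0 t=1,i=13
  ###..|.  b28=0 t=0,i=6
  ##.##|.  b27=0 t=1,i=14
  ##.#.|#  b26=1 t=1,i=3
  ##..#|#  b25=1 t=0,i=15
  ##...|.  b24=0 t=0,i=7
  #.###|#  b23=1 t=2,i=10
  #.##.|#  b22=1 t=1,i=15
  #.#.#|#  b21=1 t=2,i=8
  #.#..|.  b20=0 t=1,i=4
  #..##|.  b19=0 t=2,i=14
  #..#.|#  b18=1 t=0,i=16
  #...#|.  b17=0 t=0,i=8
  #....|#  b16=1 t=0,i=1
  .####|#  b15=1 t=0,i=11
  .###.|.  b14=0 t=0,i=5
  .##.#|.  b13=0 t=1,i=2
  .##..|#  b12=1 t=1,i=16
  .#.##|#  b11=1 t=2,i=9
  .#.#.|.  b10=0 t=2,i=7
  .#..#|#  b9=1 t=2,i=4
  .#...|.  b8=0 t=0,i=0
  ..###|#  b7=1 t=0,i=4
  ..##.|.  b6=0 t=1,i=1
  ..#.#|.  b5=0 t=2,i=6
  ..#..|.  b4=0 t=0,i=17
  ...##|.  b3=0 t=0,i=3
  ...#.|.  b2=0 t=0,i=20
  ....#|#  b1=1 t=0,i=2
  .....|.  b0=0 t=1,i=7
  bits 11000110111001011001101010000010 = 3336936066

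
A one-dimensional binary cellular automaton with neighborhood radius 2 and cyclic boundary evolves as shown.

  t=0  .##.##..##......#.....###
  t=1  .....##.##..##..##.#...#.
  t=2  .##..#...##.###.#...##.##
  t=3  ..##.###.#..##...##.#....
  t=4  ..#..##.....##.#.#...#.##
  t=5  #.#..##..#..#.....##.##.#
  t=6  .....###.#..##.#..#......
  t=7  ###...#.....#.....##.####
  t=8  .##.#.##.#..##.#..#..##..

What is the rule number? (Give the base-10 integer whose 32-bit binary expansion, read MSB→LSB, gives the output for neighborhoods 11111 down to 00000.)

1384307057

  nb #####: next=.  (t=7,i=0, bit31=0)
  nb ####.: next=#  (t=7,i=1, bit30=1)
  nb ###.#: next=.  (t=0,i=24, bit29=0)
  nb ###..: next=#  (t=7,i=2, bit28=1)
  nb ##.##: next=.  (t=0,i=0, bit27=0)
  nb ##.#.: next=.  (t=1,i=18, bit26=0)
  nb ##..#: next=#  (t=0,i=6, bit25=1)
  nb ##...: next=.  (t=0,i=10, bit24=0)
  nb #.###: next=#  (t=2,i=12, bit23=1)
  nb #.##.: next=.  (t=0,i=1, bit22=0)
  nb #.#.#: next=.  (t=4,i=15, bit21=0)
  nb #.#..: next=.  (t=1,i=19, bit20=0)
  nb #..##: next=.  (t=0,i=7, bit19=0)
  nb #..#.: next=.  (t=2,i=4, bit18=0)
  nb #...#: next=#  (t=1,i=21, bit17=1)
  nb #....: next=.  (t=0,i=11, bit16=0)
  nb .####: next=#  (t=7,i=22, bit15=1)
  nb .###.: next=#  (t=0,i=23, bit14=1)
  nb .##.#: next=.  (t=0,i=2, bit13=0)
  nb .##..: next=#  (t=0,i=5, bit12=1)
  nb .#.##: next=#  (t=4,i=22, bit11=1)
  nb .#.#.: next=.  (t=4,i=16, bit10=0)
  nb .#..#: next=.  (t=3,i=10, bit9=0)
  nb .#...: next=#  (t=0,i=17, bit8=1)
  nb ..###: next=.  (t=0,i=22, bit7=0)
  nb ..##.: next=#  (t=0,i=8, bit6=1)
  nb ..#.#: next=#  (t=4,i=21, bit5=1)
  nb ..#..: next=#  (t=0,i=16, bit4=1)
  nb ...##: next=.  (t=0,i=21, bit3=0)
  nb ...#.: next=.  (t=0,i=15, bit2=0)
  nb ....#: next=.  (t=0,i=14, bit1=0)
  nb .....: next=#  (t=0,i=12, bit0=1)
  bits 01010010100000101101100101110001 = 1384307057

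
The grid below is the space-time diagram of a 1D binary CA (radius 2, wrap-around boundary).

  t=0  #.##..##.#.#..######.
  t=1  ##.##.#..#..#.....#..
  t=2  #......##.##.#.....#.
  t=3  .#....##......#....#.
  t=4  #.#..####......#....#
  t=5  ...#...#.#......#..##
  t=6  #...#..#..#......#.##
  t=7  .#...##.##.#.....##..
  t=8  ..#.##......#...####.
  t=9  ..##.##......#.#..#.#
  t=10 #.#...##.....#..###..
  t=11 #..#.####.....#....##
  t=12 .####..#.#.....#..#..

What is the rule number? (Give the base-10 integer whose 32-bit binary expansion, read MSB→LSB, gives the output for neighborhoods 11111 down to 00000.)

1126439784

  nb #####: next=.  (t=0,i=16, bit31=0)
  nb ####.: next=#  (t=0,i=18, bit30=1)
  nb ###.#: next=.  (t=0,i=19, bit29=0)
  nb ###..: next=.  (t=4,i=8, bit28=0)
  nb ##.##: next=.  (t=1,i=2, bit27=0)
  nb ##.#.: next=.  (t=0,i=8, bit26=0)
  nb ##..#: next=#  (t=0,i=4, bit25=1)
  nb ##...: next=#  (t=3,i=8, bit24=1)
  nb #.###: next=.  (t=6,i=19, bit23=0)
  nb #.##.: next=.  (t=0,i=2, bit22=0)
  nb #.#.#: next=#  (t=0,i=0, bit21=1)
  nb #.#..: next=.  (t=0,i=11, bit20=0)
  nb #..##: next=.  (t=0,i=5, bit19=0)
  nb #..#.: next=#  (t=1,i=8, bit18=1)
  nb #...#: next=.  (t=5,i=1, bit17=0)
  nb #....: next=.  (t=1,i=14, bit16=0)
  nb .####: next=.  (t=0,i=15, bit15=0)
  nb .###.: next=.  (t=6,i=20, bit14=0)
  nb .##.#: next=.  (t=0,i=7, bit13=0)
  nb .##..: next=#  (t=0,i=3, bit12=1)
  nb .#.##: next=#  (t=0,i=1, bit11=1)
  nb .#.#.: next=.  (t=0,i=10, bit10=0)
  nb .#..#: next=#  (t=0,i=12, bit9=1)
  nb .#...: next=#  (t=1,i=13, bit8=1)
  nb ..###: next=.  (t=0,i=14, bit7=0)
  nb ..##.: next=#  (t=0,i=6, bit6=1)
  nb ..#.#: next=#  (t=2,i=19, bit5=1)
  nb ..#..: next=.  (t=1,i=9, bit4=0)
  nb ...##: next=#  (t=2,i=6, bit3=1)
  nb ...#.: next=.  (t=1,i=17, bit2=0)
  nb ....#: next=.  (t=1,i=16, bit1=0)
  nb .....: next=.  (t=1,i=15, bit0=0)
  bits 01000011001001000001101101101000 = 1126439784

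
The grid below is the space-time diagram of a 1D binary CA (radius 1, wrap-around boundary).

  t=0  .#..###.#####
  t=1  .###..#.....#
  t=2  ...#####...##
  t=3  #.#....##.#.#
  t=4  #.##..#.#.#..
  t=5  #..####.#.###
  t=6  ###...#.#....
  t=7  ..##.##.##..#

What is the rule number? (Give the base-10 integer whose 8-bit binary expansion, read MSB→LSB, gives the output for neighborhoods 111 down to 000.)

  ###|.  b7=0 t=0,i=5
  ##.|#  b6=1 t=0,i=6
  #.#|.  b5=0 t=0,i=0
  #..|#  b4=1 t=0,i=2
  .##|.  b3=0 t=0,i=4
  .#.|#  b2=1 t=0,i=1
  ..#|#  b1=1 t=0,i=3
  ...|.  b0=0 t=1,i=8
  bits 01010110 = 86

86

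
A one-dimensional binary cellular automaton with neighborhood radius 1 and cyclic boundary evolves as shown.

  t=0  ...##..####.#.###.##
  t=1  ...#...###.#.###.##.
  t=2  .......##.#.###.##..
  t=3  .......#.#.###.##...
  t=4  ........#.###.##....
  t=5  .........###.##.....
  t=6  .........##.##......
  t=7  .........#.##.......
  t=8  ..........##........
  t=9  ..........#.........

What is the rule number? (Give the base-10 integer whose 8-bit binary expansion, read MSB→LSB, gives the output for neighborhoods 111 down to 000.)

168

  ### -> #   bit 7 = 1  t=0,i=8
  ##. -> .   bit 6 = 0  t=0,i=4
  #.# -> #   bit 5 = 1  t=0,i=11
  #.. -> .   bit 4 = 0  t=0,i=0
  .## -> #   bit 3 = 1  t=0,i=3
  .#. -> .   bit 2 = 0  t=0,i=12
  ..# -> .   bit 1 = 0  t=0,i=2
  ... -> .   bit 0 = 0  t=0,i=1
  bits 10101000 = 168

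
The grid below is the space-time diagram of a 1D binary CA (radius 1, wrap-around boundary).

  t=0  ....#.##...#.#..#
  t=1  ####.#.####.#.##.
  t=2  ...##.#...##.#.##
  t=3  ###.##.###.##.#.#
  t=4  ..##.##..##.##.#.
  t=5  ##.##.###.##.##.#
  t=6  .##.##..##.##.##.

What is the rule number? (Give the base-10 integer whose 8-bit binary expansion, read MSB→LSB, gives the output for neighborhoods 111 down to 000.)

  ### -> .   bit 7 = 0  t=1,i=1
  ##. -> #   bit 6 = 1  t=0,i=7
  #.# -> #   bit 5 = 1  t=0,i=5
  #.. -> #   bit 4 = 1  t=0,i=0
  .## -> .   bit 3 = 0  t=0,i=6
  .#. -> .   bit 2 = 0  t=0,i=4
  ..# -> #   bit 1 = 1  t=0,i=3
  ... -> #   bit 0 = 1  t=0,i=1
  bits 01110011 = 115

115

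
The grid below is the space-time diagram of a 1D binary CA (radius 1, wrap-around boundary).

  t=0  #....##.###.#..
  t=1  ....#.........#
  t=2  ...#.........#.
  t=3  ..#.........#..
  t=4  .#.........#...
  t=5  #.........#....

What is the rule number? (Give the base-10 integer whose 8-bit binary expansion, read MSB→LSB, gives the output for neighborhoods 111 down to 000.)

2

  nb ###: next=.  (t=0,i=9, bit7=0)
  nb ##.: next=.  (t=0,i=6, bit6=0)
  nb #.#: next=.  (t=0,i=7, bit5=0)
  nb #..: next=.  (t=0,i=1, bit4=0)
  nb .##: next=.  (t=0,i=5, bit3=0)
  nb .#.: next=.  (t=0,i=0, bit2=0)
  nb ..#: next=#  (t=0,i=4, bit1=1)
  nb ...: next=.  (t=0,i=2, bit0=0)
  bits 00000010 = 2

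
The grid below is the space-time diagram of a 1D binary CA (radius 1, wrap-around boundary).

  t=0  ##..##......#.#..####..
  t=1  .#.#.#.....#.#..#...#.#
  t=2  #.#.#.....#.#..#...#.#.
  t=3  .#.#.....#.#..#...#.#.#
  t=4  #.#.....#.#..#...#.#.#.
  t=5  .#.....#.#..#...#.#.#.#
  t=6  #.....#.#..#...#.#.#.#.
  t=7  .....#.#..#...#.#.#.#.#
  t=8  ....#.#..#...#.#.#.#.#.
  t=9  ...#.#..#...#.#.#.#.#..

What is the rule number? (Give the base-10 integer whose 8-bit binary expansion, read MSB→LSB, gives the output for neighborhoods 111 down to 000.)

  ###|.  b7=0 t=0,i=18
  ##.|#  b6=1 t=0,i=1
  #.#|#  b5=1 t=0,i=13
  #..|.  b4=0 t=0,i=2
  .##|.  b3=0 t=0,i=0
  .#.|.  b2=0 t=0,i=12
  ..#|#  b1=1 t=0,i=3
  ...|.  b0=0 t=0,i=7
  bits 01100010 = 98

98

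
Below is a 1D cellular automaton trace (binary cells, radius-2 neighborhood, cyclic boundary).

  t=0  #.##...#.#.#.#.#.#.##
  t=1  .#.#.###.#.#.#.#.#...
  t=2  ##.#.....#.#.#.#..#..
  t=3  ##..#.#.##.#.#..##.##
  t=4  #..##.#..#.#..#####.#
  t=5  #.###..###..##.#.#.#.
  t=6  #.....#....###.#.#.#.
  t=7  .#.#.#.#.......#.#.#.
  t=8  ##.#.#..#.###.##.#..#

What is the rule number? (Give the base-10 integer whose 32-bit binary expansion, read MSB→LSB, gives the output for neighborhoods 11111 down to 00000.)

1211020133

  [31] ##### => .  t=4,i=16
  [30] ####. => #  t=3,i=0
  [29] ###.# => .  t=0,i=0
  [28] ###.. => .  t=3,i=1
  [27] ##.## => #  t=0,i=1
  [26] ##.#. => .  t=1,i=8
  [25] ##..# => .  t=3,i=2
  [24] ##... => .  t=0,i=4
  [23] #.### => .  t=0,i=19
  [22] #.##. => .  t=0,i=2
  [21] #.#.# => #  t=0,i=9
  [20] #.#.. => .  t=1,i=17
  [19] #..## => #  t=2,i=20
  [18] #..#. => #  t=2,i=17
  [17] #...# => #  t=0,i=5
  [16] #.... => .  t=1,i=19
  [15] .#### => #  t=3,i=20
  [14] .###. => .  t=0,i=20
  [13] .##.# => #  t=2,i=1
  [12] .##.. => #  t=0,i=3
  [11] .#.## => .  t=0,i=18
  [10] .#.#. => .  t=0,i=8
  [9] .#..# => #  t=2,i=16
  [8] .#... => #  t=1,i=18
  [7] ..### => .  t=4,i=14
  [6] ..##. => #  t=2,i=0
  [5] ..#.# => #  t=0,i=7
  [4] ..#.. => .  t=2,i=18
  [3] ...## => .  t=6,i=10
  [2] ...#. => #  t=0,i=6
  [1] ....# => .  t=1,i=20
  [0] ..... => #  t=2,i=6
  bits 01001000001011101011001101100101 = 1211020133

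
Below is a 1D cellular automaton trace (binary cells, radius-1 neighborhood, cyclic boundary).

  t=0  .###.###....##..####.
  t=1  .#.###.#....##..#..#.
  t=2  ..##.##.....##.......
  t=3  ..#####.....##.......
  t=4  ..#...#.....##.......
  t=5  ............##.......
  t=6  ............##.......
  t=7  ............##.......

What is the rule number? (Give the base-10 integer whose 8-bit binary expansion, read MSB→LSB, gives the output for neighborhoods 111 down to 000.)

104

  ### -> .   bit 7 = 0  t=0,i=2
  ##. -> #   bit 6 = 1  t=0,i=3
  #.# -> #   bit 5 = 1  t=0,i=4
  #.. -> .   bit 4 = 0  t=0,i=8
  .## -> #   bit 3 = 1  t=0,i=1
  .#. -> .   bit 2 = 0  t=1,i=1
  ..# -> .   bit 1 = 0  t=0,i=0
  ... -> .   bit 0 = 0  t=0,i=9
  bits 01101000 = 104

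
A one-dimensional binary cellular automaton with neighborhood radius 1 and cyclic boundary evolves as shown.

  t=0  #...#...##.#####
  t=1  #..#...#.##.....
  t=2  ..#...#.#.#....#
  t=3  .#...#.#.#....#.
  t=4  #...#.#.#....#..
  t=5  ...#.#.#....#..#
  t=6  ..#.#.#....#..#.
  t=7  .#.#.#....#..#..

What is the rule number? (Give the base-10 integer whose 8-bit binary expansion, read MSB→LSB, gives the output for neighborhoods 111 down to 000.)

98

  [7] ### => .  t=0,i=12
  [6] ##. => #  t=0,i=0
  [5] #.# => #  t=0,i=10
  [4] #.. => .  t=0,i=1
  [3] .## => .  t=0,i=8
  [2] .#. => .  t=0,i=4
  [1] ..# => #  t=0,i=3
  [0] ... => .  t=0,i=2
  bits 01100010 = 98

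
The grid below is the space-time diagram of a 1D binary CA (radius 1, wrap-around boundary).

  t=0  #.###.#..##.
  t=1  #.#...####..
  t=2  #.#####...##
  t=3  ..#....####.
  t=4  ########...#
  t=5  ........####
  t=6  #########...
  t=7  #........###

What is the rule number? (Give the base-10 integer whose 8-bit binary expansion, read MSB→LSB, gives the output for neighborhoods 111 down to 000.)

31

  [7] ### => .  t=0,i=3
  [6] ##. => .  t=0,i=4
  [5] #.# => .  t=0,i=1
  [4] #.. => #  t=0,i=7
  [3] .## => #  t=0,i=2
  [2] .#. => #  t=0,i=0
  [1] ..# => #  t=0,i=8
  [0] ... => #  t=1,i=4
  bits 00011111 = 31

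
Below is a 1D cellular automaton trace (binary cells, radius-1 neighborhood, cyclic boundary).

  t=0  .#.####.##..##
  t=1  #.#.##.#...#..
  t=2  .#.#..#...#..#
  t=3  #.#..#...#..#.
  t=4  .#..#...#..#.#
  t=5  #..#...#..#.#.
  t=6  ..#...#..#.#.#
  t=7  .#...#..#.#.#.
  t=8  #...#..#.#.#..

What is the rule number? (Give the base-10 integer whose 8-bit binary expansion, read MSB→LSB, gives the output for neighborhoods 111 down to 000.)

  ###|#  b7=1 t=0,i=4
  ##.|.  b6=0 t=0,i=6
  #.#|#  b5=1 t=0,i=0
  #..|.  b4=0 t=0,i=10
  .##|.  b3=0 t=0,i=3
  .#.|.  b2=0 t=0,i=1
  ..#|#  b1=1 t=0,i=11
  ...|.  b0=0 t=1,i=9
  bits 10100010 = 162

162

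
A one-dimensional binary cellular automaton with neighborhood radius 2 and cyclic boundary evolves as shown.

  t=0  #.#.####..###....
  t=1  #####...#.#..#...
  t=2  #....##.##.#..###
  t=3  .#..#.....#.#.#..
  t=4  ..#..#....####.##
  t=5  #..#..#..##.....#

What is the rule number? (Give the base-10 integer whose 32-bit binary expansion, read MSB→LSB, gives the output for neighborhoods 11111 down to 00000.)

128065448

  [31] ##### => .  t=1,i=2
  [30] ####. => .  t=0,i=6
  [29] ###.# => .  t=4,i=13
  [28] ###.. => .  t=0,i=7
  [27] ##.## => .  t=2,i=7
  [26] ##.#. => #  t=2,i=10
  [25] ##..# => #  t=0,i=8
  [24] ##... => #  t=0,i=13
  [23] #.### => #  t=0,i=4
  [22] #.##. => .  t=2,i=8
  [21] #.#.# => #  t=0,i=2
  [20] #.#.. => .  t=1,i=10
  [19] #..## => .  t=0,i=9
  [18] #..#. => .  t=1,i=12
  [17] #...# => #  t=1,i=6
  [16] #.... => .  t=0,i=14
  [15] .#### => .  t=0,i=5
  [14] .###. => .  t=0,i=11
  [13] .##.# => .  t=2,i=6
  [12] .##.. => #  t=4,i=16
  [11] .#.## => #  t=0,i=3
  [10] .#.#. => #  t=0,i=1
  [9] .#..# => #  t=1,i=11
  [8] .#... => #  t=1,i=14
  [7] ..### => #  t=0,i=10
  [6] ..##. => .  t=2,i=5
  [5] ..#.# => #  t=0,i=0
  [4] ..#.. => .  t=1,i=13
  [3] ...## => #  t=1,i=16
  [2] ...#. => .  t=0,i=16
  [1] ....# => .  t=0,i=15
  [0] ..... => .  t=3,i=7
  bits 00000111101000100001111110101000 = 128065448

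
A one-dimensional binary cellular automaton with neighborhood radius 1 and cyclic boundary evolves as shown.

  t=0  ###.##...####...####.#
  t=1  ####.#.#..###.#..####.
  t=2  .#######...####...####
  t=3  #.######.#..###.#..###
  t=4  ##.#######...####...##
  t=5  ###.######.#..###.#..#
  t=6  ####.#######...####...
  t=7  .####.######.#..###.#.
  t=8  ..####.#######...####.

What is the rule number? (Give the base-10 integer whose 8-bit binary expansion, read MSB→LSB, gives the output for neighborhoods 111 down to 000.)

  ### -> #   bit 7 = 1  t=0,i=0
  ##. -> #   bit 6 = 1  t=0,i=2
  #.# -> #   bit 5 = 1  t=0,i=3
  #.. -> .   bit 4 = 0  t=0,i=6
  .## -> .   bit 3 = 0  t=0,i=4
  .#. -> #   bit 2 = 1  t=1,i=5
  ..# -> .   bit 1 = 0  t=0,i=8
  ... -> #   bit 0 = 1  t=0,i=7
  bits 11100101 = 229

229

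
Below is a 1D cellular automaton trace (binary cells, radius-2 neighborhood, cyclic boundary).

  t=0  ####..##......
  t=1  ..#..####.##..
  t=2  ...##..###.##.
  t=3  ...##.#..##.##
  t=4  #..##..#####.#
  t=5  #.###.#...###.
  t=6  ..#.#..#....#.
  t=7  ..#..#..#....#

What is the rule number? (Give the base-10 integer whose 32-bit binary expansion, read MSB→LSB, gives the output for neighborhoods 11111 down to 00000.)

  #####|.  b31=0 t=4,i=9
  ####.|#  b30=1 t=0,i=2
  ###.#|#  b29=1 t=1,i=8
  ###..|.  b28=0 t=0,i=3
  ##.##|#  b27=1 t=1,i=9
  ##.#.|.  b26=0 t=3,i=5
  ##..#|.  b25=0 t=0,i=4
  ##...|#  b24=1 t=0,i=8
  #.###|#  b23=1 t=5,i=2
  #.##.|.  b22=0 t=1,i=10
  #.#.#|.  b21=0 t=5,i=0
  #.#..|.  b20=0 t=3,i=6
  #..##|#  b19=1 t=0,i=5
  #..#.|.  b18=0 t=6,i=6
  #...#|.  b17=0 t=3,i=1
  #....|.  b16=0 t=0,i=9
  .####|.  b15=0 t=0,i=1
  .###.|.  b14=0 t=2,i=8
  .##.#|#  b13=1 t=3,i=4
  .##..|#  b12=1 t=0,i=7
  .#.##|.  b11=0 t=5,i=1
  .#.#.|.  b10=0 t=6,i=3
  .#..#|#  b9=1 t=1,i=3
  .#...|#  b8=1 t=5,i=7
  ..###|.  b7=0 t=0,i=0
  ..##.|#  b6=1 t=0,i=6
  ..#.#|#  b5=1 t=6,i=2
  ..#..|.  b4=0 t=1,i=2
  ...##|.  b3=0 t=0,i=13
  ...#.|.  b2=0 t=1,i=1
  ....#|.  b1=0 t=0,i=12
  .....|#  b0=1 t=0,i=10
  bits 01101001100010000011001101100001 = 1770533729

1770533729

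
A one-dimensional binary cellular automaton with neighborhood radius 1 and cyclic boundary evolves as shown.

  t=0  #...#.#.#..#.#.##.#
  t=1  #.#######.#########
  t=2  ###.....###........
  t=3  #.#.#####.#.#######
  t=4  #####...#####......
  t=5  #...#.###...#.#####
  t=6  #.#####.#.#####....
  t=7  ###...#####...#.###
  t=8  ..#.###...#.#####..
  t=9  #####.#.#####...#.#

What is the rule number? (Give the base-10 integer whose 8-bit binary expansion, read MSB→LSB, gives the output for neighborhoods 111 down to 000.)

  nb ###: next=.  (t=1,i=3, bit7=0)
  nb ##.: next=#  (t=0,i=0, bit6=1)
  nb #.#: next=#  (t=0,i=5, bit5=1)
  nb #..: next=.  (t=0,i=1, bit4=0)
  nb .##: next=#  (t=0,i=15, bit3=1)
  nb .#.: next=#  (t=0,i=4, bit2=1)
  nb ..#: next=#  (t=0,i=3, bit1=1)
  nb ...: next=#  (t=0,i=2, bit0=1)
  bits 01101111 = 111

111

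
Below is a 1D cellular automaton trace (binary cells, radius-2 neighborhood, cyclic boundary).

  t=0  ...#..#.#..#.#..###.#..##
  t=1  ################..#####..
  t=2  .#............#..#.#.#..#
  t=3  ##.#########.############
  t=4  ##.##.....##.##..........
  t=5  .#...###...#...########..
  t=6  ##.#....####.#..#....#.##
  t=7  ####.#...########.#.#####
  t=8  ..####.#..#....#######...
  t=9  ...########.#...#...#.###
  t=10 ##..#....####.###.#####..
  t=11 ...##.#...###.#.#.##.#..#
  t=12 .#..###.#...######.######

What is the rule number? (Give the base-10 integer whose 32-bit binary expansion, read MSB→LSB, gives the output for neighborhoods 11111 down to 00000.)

  nb #####: next=.  (t=1,i=2, bit31=0)
  nb ####.: next=#  (t=1,i=14, bit30=1)
  nb ###.#: next=#  (t=0,i=18, bit29=1)
  nb ###..: next=.  (t=1,i=15, bit28=0)
  nb ##.##: next=.  (t=3,i=2, bit27=0)
  nb ##.#.: next=#  (t=0,i=19, bit26=1)
  nb ##..#: next=.  (t=1,i=16, bit25=0)
  nb ##...: next=#  (t=0,i=0, bit24=1)
  nb #.###: next=#  (t=3,i=3, bit23=1)
  nb #.##.: next=.  (t=4,i=3, bit22=0)
  nb #.#.#: next=#  (t=2,i=19, bit21=1)
  nb #.#..: next=#  (t=0,i=8, bit20=1)
  nb #..##: next=#  (t=0,i=15, bit19=1)
  nb #..#.: next=#  (t=0,i=5, bit18=1)
  nb #...#: next=#  (t=0,i=1, bit17=1)
  nb #....: next=#  (t=2,i=3, bit16=1)
  nb .####: next=#  (t=1,i=1, bit15=1)
  nb .###.: next=.  (t=0,i=17, bit14=0)
  nb .##.#: next=#  (t=4,i=1, bit13=1)
  nb .##..: next=.  (t=0,i=24, bit12=0)
  nb .#.##: next=#  (t=6,i=22, bit11=1)
  nb .#.#.: next=#  (t=0,i=7, bit10=1)
  nb .#..#: next=#  (t=0,i=4, bit9=1)
  nb .#...: next=.  (t=2,i=2, bit8=0)
  nb ..###: next=.  (t=0,i=16, bit7=0)
  nb ..##.: next=.  (t=0,i=23, bit6=0)
  nb ..#.#: next=#  (t=0,i=6, bit5=1)
  nb ..#..: next=#  (t=0,i=3, bit4=1)
  nb ...##: next=.  (t=4,i=9, bit3=0)
  nb ...#.: next=#  (t=0,i=2, bit2=1)
  nb ....#: next=.  (t=2,i=12, bit1=0)
  nb .....: next=#  (t=2,i=4, bit0=1)
  bits 01100101101111111010111000110101 = 1707060789

1707060789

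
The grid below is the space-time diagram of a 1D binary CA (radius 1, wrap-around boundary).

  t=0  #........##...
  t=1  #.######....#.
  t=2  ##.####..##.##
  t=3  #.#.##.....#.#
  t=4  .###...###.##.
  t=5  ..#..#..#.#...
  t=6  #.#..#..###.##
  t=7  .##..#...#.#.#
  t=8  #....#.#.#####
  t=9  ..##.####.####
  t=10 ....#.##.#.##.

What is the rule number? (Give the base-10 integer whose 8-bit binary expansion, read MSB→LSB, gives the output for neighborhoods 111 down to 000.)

165

  ### -> #   bit 7 = 1  t=1,i=3
  ##. -> .   bit 6 = 0  t=0,i=10
  #.# -> #   bit 5 = 1  t=1,i=1
  #.. -> .   bit 4 = 0  t=0,i=1
  .## -> .   bit 3 = 0  t=0,i=9
  .#. -> #   bit 2 = 1  t=0,i=0
  ..# -> .   bit 1 = 0  t=0,i=8
  ... -> #   bit 0 = 1  t=0,i=2
  bits 10100101 = 165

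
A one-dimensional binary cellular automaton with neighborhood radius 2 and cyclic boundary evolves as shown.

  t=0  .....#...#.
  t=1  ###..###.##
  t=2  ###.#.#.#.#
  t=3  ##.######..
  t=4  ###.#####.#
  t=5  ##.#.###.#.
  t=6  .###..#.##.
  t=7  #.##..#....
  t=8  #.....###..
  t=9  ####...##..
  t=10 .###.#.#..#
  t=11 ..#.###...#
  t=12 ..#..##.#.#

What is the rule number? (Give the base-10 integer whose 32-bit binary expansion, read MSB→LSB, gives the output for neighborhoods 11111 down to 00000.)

3693864305

  #####|#  b31=1 t=1,i=0
  ####.|#  b30=1 t=1,i=1
  ###.#|.  b29=0 t=1,i=7
  ###..|#  b28=1 t=1,i=2
  ##.##|#  b27=1 t=1,i=8
  ##.#.|#  b26=1 t=2,i=3
  ##..#|.  b25=0 t=1,i=3
  ##...|.  b24=0 t=9,i=4
  #.###|.  b23=0 t=1,i=9
  #.##.|.  b22=0 t=5,i=0
  #.#.#|#  b21=1 t=2,i=4
  #.#..|.  b20=0 t=10,i=7
  #..##|#  b19=1 t=1,i=4
  #..#.|.  b18=0 t=6,i=5
  #...#|#  b17=1 t=0,i=7
  #....|#  b16=1 t=0,i=0
  .####|#  b15=1 t=1,i=10
  .###.|#  b14=1 t=1,i=6
  .##.#|#  b13=1 t=3,i=1
  .##..|.  b12=0 t=6,i=9
  .#.##|.  b11=0 t=2,i=9
  .#.#.|#  b10=1 t=2,i=5
  .#..#|.  b9=0 t=10,i=8
  .#...|#  b8=1 t=0,i=6
  ..###|.  b7=0 t=1,i=5
  ..##.|#  b6=1 t=3,i=0
  ..#.#|#  b5=1 t=6,i=6
  ..#..|#  b4=1 t=0,i=5
  ...##|.  b3=0 t=8,i=5
  ...#.|.  b2=0 t=0,i=4
  ....#|.  b1=0 t=0,i=3
  .....|#  b0=1 t=0,i=1
  bits 11011100001010111110010101110001 = 3693864305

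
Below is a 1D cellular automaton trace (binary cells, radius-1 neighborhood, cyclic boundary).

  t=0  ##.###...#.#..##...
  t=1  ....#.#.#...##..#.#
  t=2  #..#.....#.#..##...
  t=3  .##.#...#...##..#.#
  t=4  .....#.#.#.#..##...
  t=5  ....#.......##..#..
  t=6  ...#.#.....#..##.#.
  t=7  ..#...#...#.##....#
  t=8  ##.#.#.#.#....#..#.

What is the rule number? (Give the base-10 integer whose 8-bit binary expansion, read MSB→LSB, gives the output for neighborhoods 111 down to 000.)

146

  nb ###: next=#  (t=0,i=4, bit7=1)
  nb ##.: next=.  (t=0,i=1, bit6=0)
  nb #.#: next=.  (t=0,i=2, bit5=0)
  nb #..: next=#  (t=0,i=6, bit4=1)
  nb .##: next=.  (t=0,i=0, bit3=0)
  nb .#.: next=.  (t=0,i=9, bit2=0)
  nb ..#: next=#  (t=0,i=8, bit1=1)
  nb ...: next=.  (t=0,i=7, bit0=0)
  bits 10010010 = 146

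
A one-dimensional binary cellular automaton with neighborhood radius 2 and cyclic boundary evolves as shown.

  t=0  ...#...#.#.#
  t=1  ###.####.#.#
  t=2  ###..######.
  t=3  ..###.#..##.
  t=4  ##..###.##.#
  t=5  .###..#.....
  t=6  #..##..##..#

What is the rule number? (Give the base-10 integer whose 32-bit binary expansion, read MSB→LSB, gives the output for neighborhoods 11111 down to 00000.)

  #####|.  b31=0 t=2,i=7
  ####.|#  b30=1 t=1,i=1
  ###.#|#  b29=1 t=1,i=2
  ###..|#  b28=1 t=2,i=2
  ##.##|.  b27=0 t=1,i=3
  ##.#.|#  b26=1 t=1,i=8
  ##..#|#  b25=1 t=2,i=3
  ##...|#  b24=1 t=3,i=11
  #.###|.  b23=0 t=1,i=4
  #.##.|.  b22=0 t=4,i=8
  #.#.#|#  b21=1 t=0,i=9
  #.#..|#  b20=1 t=0,i=11
  #..##|#  b19=1 t=2,i=4
  #..#.|.  b18=0 t=5,i=5
  #...#|#  b17=1 t=0,i=1
  #....|#  b16=1 t=5,i=8
  .####|#  b15=1 t=1,i=0
  .###.|.  b14=0 t=2,i=1
  .##.#|.  b13=0 t=4,i=9
  .##..|.  b12=0 t=3,i=10
  .#.##|#  b11=1 t=1,i=10
  .#.#.|.  b10=0 t=0,i=8
  .#..#|.  b9=0 t=3,i=7
  .#...|#  b8=1 t=0,i=0
  ..###|.  b7=0 t=2,i=5
  ..##.|#  b6=1 t=3,i=9
  ..#.#|#  b5=1 t=0,i=7
  ..#..|.  b4=0 t=0,i=3
  ...##|#  b3=1 t=3,i=1
  ...#.|#  b2=1 t=0,i=2
  ....#|#  b1=1 t=5,i=11
  .....|.  b0=0 t=5,i=9
  bits 01110111001110111000100101101110 = 2000390510

2000390510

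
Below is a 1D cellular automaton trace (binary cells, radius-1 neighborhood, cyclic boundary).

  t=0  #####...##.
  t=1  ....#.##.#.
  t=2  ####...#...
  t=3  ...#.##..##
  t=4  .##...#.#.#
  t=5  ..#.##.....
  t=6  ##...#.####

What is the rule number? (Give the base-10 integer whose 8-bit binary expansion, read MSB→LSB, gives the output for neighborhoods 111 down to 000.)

  [7] ### => .  t=0,i=1
  [6] ##. => #  t=0,i=4
  [5] #.# => .  t=0,i=10
  [4] #.. => .  t=0,i=5
  [3] .## => .  t=0,i=0
  [2] .#. => .  t=1,i=4
  [1] ..# => #  t=0,i=7
  [0] ... => #  t=0,i=6
  bits 01000011 = 67

67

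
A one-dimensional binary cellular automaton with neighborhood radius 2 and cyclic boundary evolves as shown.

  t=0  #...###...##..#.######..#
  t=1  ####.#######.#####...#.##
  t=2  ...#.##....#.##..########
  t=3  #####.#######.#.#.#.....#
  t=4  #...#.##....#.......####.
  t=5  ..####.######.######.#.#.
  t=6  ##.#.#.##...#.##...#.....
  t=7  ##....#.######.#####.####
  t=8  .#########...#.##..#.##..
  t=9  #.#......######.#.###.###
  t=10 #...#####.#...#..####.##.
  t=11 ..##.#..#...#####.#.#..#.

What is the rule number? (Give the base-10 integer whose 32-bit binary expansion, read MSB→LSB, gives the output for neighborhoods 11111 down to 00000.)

  #####|.  b31=0 t=0,i=18
  ####.|.  b30=0 t=0,i=20
  ###.#|#  b29=1 t=1,i=3
  ###..|#  b28=1 t=0,i=6
  ##.##|.  b27=0 t=1,i=4
  ##.#.|.  b26=0 t=3,i=13
  ##..#|.  b25=0 t=0,i=12
  ##...|#  b24=1 t=0,i=1
  #.###|#  b23=1 t=0,i=16
  #.##.|.  b22=0 t=2,i=5
  #.#.#|.  b21=0 t=3,i=14
  #.#..|.  b20=0 t=3,i=18
  #..##|#  b19=1 t=0,i=23
  #..#.|#  b18=1 t=0,i=13
  #...#|#  b17=1 t=0,i=2
  #....|#  b16=1 t=2,i=8
  .####|#  b15=1 t=0,i=17
  .###.|#  b14=1 t=0,i=5
  .##.#|#  b13=1 t=6,i=1
  .##..|#  b12=1 t=0,i=0
  .#.##|#  b11=1 t=0,i=15
  .#.#.|.  b10=0 t=3,i=15
  .#..#|#  b9=1 t=10,i=15
  .#...|.  b8=0 t=3,i=19
  ..###|.  b7=0 t=0,i=4
  ..##.|#  b6=1 t=0,i=10
  ..#.#|#  b5=1 t=0,i=14
  ..#..|#  b4=1 t=4,i=12
  ...##|#  b3=1 t=0,i=3
  ...#.|#  b2=1 t=1,i=20
  ....#|#  b1=1 t=2,i=9
  .....|#  b0=1 t=3,i=21
  bits 00110001100011111111101001111111 = 831519359

831519359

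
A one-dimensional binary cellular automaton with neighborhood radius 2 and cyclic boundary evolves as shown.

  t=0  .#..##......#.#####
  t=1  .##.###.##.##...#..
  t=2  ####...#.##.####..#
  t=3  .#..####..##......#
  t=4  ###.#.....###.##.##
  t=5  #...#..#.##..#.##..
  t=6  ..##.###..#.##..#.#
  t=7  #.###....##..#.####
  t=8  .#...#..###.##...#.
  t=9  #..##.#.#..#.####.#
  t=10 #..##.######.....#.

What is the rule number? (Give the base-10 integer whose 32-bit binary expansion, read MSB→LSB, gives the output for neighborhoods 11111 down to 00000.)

2302031597

  [31] ##### => #  t=0,i=16
  [30] ####. => .  t=0,i=17
  [29] ###.# => .  t=0,i=18
  [28] ###.. => .  t=2,i=3
  [27] ##.## => #  t=1,i=3
  [26] ##.#. => .  t=0,i=0
  [25] ##..# => .  t=2,i=16
  [24] ##... => #  t=0,i=6
  [23] #.### => .  t=0,i=14
  [22] #.##. => .  t=1,i=8
  [21] #.#.# => #  t=9,i=6
  [20] #.#.. => #  t=0,i=1
  [19] #..## => .  t=0,i=3
  [18] #..#. => #  t=5,i=6
  [17] #...# => #  t=1,i=14
  [16] #.... => .  t=0,i=7
  [15] .#### => .  t=0,i=15
  [14] .###. => .  t=1,i=5
  [13] .##.# => #  t=1,i=2
  [12] .##.. => #  t=0,i=5
  [11] .#.## => .  t=0,i=13
  [10] .#.#. => #  t=3,i=0
  [9] .#..# => #  t=0,i=2
  [8] .#... => .  t=1,i=17
  [7] ..### => #  t=2,i=18
  [6] ..##. => #  t=0,i=4
  [5] ..#.# => #  t=0,i=12
  [4] ..#.. => .  t=1,i=16
  [3] ...## => #  t=1,i=0
  [2] ...#. => #  t=0,i=11
  [1] ....# => .  t=0,i=10
  [0] ..... => #  t=0,i=8
  bits 10001001001101100011011011101101 = 2302031597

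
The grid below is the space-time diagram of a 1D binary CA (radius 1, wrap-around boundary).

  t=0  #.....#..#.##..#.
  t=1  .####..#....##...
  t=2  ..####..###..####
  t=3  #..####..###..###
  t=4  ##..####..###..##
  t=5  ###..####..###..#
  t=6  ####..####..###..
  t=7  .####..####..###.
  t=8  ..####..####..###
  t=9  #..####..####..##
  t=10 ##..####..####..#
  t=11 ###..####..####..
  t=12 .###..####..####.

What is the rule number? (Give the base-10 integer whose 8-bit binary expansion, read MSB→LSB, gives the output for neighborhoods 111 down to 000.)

  ###|#  b7=1 t=1,i=2
  ##.|#  b6=1 t=0,i=12
  #.#|.  b5=0 t=0,i=10
  #..|#  b4=1 t=0,i=1
  .##|.  b3=0 t=0,i=11
  .#.|.  b2=0 t=0,i=0
  ..#|.  b1=0 t=0,i=5
  ...|#  b0=1 t=0,i=2
  bits 11010001 = 209

209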